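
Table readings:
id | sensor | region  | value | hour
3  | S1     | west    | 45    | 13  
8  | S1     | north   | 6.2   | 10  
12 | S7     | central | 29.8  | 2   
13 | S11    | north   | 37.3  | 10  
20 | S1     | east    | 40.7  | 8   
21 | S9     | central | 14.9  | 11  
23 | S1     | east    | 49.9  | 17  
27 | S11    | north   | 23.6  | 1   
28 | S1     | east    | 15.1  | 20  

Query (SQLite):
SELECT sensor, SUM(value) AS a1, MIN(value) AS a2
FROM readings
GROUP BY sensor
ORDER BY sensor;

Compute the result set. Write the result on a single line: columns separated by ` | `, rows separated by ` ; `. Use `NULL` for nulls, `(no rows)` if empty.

S1 | 156.9 | 6.2 ; S11 | 60.9 | 23.6 ; S7 | 29.8 | 29.8 ; S9 | 14.9 | 14.9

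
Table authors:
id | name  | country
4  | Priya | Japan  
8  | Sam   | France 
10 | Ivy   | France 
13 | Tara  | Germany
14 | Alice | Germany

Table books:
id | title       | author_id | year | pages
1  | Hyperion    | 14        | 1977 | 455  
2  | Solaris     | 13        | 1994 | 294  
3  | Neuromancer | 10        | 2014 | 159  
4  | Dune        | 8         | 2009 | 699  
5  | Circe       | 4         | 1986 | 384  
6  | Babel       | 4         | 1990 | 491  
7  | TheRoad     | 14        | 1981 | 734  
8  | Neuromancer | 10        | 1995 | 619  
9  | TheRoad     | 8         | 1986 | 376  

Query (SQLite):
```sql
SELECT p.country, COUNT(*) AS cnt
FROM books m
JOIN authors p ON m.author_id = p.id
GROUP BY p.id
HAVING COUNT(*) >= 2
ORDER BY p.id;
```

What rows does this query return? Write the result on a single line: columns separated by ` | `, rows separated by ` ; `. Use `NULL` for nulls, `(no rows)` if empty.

Japan | 2 ; France | 2 ; France | 2 ; Germany | 2

Join each books row to its authors via author_id.
Group joined rows by authors.id; compute COUNT(*) per group.
HAVING: keep groups with count ≥ 2.
  4: ids {5, 6} → COUNT(*)=2
  8: ids {4, 9} → COUNT(*)=2
  10: ids {3, 8} → COUNT(*)=2
  13: ids {2} → COUNT(*)=1
  14: ids {1, 7} → COUNT(*)=2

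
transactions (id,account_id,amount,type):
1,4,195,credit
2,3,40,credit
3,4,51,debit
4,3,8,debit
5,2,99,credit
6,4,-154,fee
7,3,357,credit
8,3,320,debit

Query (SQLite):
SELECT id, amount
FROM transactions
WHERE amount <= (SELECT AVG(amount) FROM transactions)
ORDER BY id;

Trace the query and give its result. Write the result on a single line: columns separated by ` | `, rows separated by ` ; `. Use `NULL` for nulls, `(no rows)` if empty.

2 | 40 ; 3 | 51 ; 4 | 8 ; 5 | 99 ; 6 | -154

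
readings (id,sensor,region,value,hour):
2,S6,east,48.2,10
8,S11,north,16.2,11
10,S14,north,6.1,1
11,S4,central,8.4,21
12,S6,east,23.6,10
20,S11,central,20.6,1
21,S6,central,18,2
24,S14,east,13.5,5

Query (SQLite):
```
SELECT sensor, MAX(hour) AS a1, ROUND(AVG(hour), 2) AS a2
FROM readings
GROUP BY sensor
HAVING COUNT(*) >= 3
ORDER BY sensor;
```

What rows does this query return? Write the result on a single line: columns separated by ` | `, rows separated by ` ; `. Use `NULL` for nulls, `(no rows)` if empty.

Group readings by sensor.
Per group compute: MAX(hour), ROUND(AVG(hour), 2).
HAVING: drop groups with fewer than 3 rows.
  S11: ids {8, 20} → MAX(hour)=11, ROUND(AVG(hour), 2)=6
  S14: ids {10, 24} → MAX(hour)=5, ROUND(AVG(hour), 2)=3
  S4: ids {11} → MAX(hour)=21, ROUND(AVG(hour), 2)=21
  S6: ids {2, 12, 21} → MAX(hour)=10, ROUND(AVG(hour), 2)=7.33

S6 | 10 | 7.33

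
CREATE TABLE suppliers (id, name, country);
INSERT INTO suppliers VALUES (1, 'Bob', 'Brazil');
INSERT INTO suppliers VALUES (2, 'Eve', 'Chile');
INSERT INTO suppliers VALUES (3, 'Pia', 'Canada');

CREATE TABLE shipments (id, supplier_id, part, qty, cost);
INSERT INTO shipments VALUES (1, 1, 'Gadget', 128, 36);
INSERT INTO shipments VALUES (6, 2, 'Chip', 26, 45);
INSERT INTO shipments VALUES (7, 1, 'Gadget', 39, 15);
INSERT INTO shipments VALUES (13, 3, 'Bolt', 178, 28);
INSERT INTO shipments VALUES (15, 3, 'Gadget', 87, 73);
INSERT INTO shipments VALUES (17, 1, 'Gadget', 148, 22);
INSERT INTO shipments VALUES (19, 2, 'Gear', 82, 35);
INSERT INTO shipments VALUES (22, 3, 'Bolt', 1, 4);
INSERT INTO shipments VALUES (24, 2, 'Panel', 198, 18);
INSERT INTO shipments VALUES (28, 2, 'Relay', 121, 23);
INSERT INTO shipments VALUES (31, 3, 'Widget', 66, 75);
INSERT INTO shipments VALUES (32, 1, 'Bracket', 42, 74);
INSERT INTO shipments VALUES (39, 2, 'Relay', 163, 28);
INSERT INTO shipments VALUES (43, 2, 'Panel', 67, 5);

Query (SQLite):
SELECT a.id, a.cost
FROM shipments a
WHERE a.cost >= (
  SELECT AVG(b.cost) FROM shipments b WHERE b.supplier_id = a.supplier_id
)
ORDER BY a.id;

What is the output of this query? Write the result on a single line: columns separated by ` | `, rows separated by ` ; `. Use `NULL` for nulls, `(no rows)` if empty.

For each shipments row a, compute AVG(cost) over rows sharing a.supplier_id.
Keep row a if a.cost >= that per-group AVG.
  supplier_id=1: AVG(cost) = 36.75
  supplier_id=2: AVG(cost) = 25.666667
  supplier_id=3: AVG(cost) = 45.0

6 | 45 ; 15 | 73 ; 19 | 35 ; 31 | 75 ; 32 | 74 ; 39 | 28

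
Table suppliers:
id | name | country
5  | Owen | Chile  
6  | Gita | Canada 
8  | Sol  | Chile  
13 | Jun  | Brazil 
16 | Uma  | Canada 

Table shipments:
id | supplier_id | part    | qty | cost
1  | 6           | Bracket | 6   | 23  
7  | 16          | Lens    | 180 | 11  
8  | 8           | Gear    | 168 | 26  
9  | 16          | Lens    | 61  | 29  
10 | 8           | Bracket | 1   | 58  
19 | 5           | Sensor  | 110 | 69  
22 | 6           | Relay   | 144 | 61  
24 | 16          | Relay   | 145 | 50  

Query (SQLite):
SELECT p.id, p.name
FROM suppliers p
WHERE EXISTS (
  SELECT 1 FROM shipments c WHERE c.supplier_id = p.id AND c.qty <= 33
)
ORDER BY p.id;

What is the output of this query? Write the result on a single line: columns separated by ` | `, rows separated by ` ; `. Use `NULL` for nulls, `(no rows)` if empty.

For each suppliers row, check whether any shipments with matching supplier_id has qty <= 33.
Keep rows where that is true.

6 | Gita ; 8 | Sol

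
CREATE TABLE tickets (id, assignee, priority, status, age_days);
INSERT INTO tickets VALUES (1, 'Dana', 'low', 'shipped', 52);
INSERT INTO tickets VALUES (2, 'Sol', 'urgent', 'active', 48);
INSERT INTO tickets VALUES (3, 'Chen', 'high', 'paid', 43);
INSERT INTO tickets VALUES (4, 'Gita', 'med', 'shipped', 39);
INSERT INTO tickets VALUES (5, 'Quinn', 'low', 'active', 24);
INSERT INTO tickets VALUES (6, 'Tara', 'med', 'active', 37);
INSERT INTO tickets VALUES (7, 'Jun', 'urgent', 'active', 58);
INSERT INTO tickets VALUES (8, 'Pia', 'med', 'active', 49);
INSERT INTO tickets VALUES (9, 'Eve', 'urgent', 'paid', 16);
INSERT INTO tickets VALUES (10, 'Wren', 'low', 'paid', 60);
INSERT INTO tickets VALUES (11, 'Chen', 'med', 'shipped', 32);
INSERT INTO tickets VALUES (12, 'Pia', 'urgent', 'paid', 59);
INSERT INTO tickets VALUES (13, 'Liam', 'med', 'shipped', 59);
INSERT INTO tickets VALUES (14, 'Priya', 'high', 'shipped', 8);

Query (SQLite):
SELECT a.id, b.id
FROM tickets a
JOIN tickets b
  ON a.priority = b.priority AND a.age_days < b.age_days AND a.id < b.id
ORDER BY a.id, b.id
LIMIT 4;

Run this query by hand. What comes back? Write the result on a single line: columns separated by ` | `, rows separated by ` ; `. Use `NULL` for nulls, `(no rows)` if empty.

Pairs (a,b) with same priority, a.age_days < b.age_days, a.id < b.id.
priority groups: high:{3,14} low:{1,5,10} med:{4,6,8,11,13} urgent:{2,7,9,12}
Ordered by (a.id, b.id); first 4.

1 | 10 ; 2 | 7 ; 2 | 12 ; 4 | 8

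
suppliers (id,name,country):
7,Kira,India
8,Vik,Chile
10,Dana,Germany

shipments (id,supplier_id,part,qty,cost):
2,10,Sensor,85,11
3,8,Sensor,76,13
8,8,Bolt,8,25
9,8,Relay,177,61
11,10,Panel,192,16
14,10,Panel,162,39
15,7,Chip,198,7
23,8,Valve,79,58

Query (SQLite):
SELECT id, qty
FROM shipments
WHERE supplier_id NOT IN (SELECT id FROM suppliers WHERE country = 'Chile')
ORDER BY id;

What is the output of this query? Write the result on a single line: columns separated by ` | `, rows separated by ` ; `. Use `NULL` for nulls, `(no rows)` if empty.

Inner query: suppliers.id where country = 'Chile'.
Outer: keep shipments rows whose supplier_id is not in that set.
Inner query → {8}

2 | 85 ; 11 | 192 ; 14 | 162 ; 15 | 198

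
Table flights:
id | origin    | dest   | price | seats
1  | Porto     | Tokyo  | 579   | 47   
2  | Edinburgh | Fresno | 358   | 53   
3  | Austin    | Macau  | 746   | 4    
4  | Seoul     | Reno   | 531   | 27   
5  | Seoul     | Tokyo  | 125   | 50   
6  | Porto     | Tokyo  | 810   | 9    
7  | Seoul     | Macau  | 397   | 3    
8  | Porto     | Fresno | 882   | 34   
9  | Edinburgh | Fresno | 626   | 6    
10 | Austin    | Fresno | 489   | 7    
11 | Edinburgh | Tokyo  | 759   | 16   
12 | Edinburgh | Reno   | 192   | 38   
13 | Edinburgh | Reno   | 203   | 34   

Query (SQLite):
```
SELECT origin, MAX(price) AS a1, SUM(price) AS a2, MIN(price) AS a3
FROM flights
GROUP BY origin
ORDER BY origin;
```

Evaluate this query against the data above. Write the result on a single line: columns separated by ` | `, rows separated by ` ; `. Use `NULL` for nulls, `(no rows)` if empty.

Austin | 746 | 1235 | 489 ; Edinburgh | 759 | 2138 | 192 ; Porto | 882 | 2271 | 579 ; Seoul | 531 | 1053 | 125

Group flights by origin.
Per group compute: MAX(price), SUM(price), MIN(price).
  Austin: ids {3, 10} → MAX(price)=746, SUM(price)=1235, MIN(price)=489
  Edinburgh: ids {2, 9, 11, 12, 13} → MAX(price)=759, SUM(price)=2138, MIN(price)=192
  Porto: ids {1, 6, 8} → MAX(price)=882, SUM(price)=2271, MIN(price)=579
  Seoul: ids {4, 5, 7} → MAX(price)=531, SUM(price)=1053, MIN(price)=125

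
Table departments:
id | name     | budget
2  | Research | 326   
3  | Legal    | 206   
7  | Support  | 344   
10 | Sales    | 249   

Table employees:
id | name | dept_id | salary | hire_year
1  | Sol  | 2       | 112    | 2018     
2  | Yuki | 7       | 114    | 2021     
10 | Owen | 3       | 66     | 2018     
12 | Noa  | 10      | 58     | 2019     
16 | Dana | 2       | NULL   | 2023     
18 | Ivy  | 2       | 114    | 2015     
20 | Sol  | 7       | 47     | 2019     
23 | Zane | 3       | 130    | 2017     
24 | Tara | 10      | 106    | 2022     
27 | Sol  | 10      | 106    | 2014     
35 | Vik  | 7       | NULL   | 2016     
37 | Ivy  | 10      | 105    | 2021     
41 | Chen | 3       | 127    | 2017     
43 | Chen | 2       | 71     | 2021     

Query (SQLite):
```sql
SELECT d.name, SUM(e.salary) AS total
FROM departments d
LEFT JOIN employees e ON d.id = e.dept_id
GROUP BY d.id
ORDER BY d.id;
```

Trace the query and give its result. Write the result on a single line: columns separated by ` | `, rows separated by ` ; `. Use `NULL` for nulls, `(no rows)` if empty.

Research | 297 ; Legal | 323 ; Support | 161 ; Sales | 375

LEFT JOIN keeps every departments row; unmatched ones get NULL for employees columns.
Group by departments.id and compute SUM(e.salary). SUM over an all-NULL group is NULL.
  2: ids {1, 16, 18, 43} → SUM(e.salary)=297
  3: ids {10, 23, 41} → SUM(e.salary)=323
  7: ids {2, 20, 35} → SUM(e.salary)=161
  10: ids {12, 24, 27, 37} → SUM(e.salary)=375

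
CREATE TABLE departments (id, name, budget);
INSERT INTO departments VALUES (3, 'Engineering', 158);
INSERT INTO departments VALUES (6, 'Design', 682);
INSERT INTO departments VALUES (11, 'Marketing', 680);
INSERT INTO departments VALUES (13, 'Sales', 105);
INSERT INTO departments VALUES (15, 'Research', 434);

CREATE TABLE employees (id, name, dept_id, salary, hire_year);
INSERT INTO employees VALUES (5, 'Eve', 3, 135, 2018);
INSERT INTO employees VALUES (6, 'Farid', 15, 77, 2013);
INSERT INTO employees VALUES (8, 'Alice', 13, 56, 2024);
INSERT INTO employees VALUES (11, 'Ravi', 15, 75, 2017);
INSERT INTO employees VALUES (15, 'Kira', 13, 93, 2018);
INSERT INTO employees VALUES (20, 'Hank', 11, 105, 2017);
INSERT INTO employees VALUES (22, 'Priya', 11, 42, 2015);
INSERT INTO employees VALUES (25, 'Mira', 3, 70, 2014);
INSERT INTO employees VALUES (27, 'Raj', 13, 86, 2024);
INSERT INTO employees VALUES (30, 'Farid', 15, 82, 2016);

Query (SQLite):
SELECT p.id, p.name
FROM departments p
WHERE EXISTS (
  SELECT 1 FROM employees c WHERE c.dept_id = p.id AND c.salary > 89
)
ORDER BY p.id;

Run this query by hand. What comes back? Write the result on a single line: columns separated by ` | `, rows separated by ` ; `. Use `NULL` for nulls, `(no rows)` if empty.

For each departments row, check whether any employees with matching dept_id has salary > 89.
Keep rows where that is true.

3 | Engineering ; 11 | Marketing ; 13 | Sales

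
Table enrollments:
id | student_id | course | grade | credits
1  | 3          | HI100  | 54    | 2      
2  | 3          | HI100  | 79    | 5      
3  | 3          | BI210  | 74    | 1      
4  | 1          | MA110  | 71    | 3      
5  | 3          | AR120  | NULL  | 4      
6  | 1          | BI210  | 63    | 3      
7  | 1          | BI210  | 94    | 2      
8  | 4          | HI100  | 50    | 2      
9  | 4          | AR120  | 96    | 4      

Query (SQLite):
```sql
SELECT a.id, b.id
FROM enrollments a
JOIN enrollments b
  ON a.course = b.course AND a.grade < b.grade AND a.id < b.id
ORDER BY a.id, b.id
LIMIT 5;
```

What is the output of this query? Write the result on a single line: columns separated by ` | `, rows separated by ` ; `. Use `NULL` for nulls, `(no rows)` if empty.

1 | 2 ; 3 | 7 ; 6 | 7

Pairs (a,b) with same course, a.grade < b.grade, a.id < b.id.
course groups: AR120:{5,9} BI210:{3,6,7} HI100:{1,2,8} MA110:{4}
Ordered by (a.id, b.id); first 5.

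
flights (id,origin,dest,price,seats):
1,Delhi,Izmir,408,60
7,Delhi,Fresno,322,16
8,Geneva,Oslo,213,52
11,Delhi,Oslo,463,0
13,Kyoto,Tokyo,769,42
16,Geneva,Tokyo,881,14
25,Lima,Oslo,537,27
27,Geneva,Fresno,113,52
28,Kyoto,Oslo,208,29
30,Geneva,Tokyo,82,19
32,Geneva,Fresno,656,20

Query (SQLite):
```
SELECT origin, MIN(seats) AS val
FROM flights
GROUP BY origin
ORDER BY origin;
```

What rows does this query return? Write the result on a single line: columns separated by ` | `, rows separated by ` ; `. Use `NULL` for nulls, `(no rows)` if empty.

Delhi | 0 ; Geneva | 14 ; Kyoto | 29 ; Lima | 27

Partition flights by origin; compute MIN(seats) within each group.
  Delhi: ids {1, 7, 11} → MIN(seats)=0
  Geneva: ids {8, 16, 27, 30, 32} → MIN(seats)=14
  Kyoto: ids {13, 28} → MIN(seats)=29
  Lima: ids {25} → MIN(seats)=27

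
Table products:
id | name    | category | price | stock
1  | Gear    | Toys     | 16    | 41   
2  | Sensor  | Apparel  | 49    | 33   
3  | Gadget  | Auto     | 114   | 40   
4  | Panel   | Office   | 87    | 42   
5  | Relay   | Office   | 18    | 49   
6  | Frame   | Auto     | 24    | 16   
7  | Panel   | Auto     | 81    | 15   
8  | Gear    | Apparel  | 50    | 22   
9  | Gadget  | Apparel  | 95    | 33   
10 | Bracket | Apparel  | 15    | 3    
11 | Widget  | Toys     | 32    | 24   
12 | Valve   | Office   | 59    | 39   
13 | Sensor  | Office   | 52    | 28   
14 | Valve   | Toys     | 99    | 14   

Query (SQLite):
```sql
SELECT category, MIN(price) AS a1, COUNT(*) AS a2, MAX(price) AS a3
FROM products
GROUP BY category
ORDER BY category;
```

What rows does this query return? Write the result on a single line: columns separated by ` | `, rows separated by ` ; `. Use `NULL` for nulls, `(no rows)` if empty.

Apparel | 15 | 4 | 95 ; Auto | 24 | 3 | 114 ; Office | 18 | 4 | 87 ; Toys | 16 | 3 | 99

Group products by category.
Per group compute: MIN(price), COUNT(*), MAX(price).
  Apparel: ids {2, 8, 9, 10} → MIN(price)=15, COUNT(*)=4, MAX(price)=95
  Auto: ids {3, 6, 7} → MIN(price)=24, COUNT(*)=3, MAX(price)=114
  Office: ids {4, 5, 12, 13} → MIN(price)=18, COUNT(*)=4, MAX(price)=87
  Toys: ids {1, 11, 14} → MIN(price)=16, COUNT(*)=3, MAX(price)=99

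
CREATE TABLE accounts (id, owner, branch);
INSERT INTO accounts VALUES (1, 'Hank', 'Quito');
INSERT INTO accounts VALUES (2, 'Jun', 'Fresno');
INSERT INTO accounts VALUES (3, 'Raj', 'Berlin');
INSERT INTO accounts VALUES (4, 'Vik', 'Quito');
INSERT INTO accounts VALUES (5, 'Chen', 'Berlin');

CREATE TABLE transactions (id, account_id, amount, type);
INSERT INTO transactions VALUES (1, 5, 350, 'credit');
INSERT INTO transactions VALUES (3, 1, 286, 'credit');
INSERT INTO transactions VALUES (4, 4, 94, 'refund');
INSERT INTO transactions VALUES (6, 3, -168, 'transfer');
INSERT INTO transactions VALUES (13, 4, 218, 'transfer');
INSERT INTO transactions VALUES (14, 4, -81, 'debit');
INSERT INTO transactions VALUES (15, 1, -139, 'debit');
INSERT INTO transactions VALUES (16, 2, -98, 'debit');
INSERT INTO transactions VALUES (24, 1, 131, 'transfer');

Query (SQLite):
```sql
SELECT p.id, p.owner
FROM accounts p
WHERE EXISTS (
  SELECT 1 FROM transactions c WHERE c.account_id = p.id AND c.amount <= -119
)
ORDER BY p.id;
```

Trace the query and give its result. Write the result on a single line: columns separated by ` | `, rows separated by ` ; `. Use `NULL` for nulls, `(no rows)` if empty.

1 | Hank ; 3 | Raj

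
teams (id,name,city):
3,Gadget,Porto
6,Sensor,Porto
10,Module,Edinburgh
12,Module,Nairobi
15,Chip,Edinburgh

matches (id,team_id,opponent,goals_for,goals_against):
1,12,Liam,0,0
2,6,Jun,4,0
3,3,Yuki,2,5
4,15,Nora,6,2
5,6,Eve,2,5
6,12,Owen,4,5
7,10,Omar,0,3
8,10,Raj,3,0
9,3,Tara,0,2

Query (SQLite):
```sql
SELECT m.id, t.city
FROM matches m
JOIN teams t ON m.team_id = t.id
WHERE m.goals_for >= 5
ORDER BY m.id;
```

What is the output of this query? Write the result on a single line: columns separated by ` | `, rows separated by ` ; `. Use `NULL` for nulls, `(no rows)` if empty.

4 | Edinburgh

Each matches row matches the teams row where team_id = teams.id.
Then keep rows with m.goals_for >= 5.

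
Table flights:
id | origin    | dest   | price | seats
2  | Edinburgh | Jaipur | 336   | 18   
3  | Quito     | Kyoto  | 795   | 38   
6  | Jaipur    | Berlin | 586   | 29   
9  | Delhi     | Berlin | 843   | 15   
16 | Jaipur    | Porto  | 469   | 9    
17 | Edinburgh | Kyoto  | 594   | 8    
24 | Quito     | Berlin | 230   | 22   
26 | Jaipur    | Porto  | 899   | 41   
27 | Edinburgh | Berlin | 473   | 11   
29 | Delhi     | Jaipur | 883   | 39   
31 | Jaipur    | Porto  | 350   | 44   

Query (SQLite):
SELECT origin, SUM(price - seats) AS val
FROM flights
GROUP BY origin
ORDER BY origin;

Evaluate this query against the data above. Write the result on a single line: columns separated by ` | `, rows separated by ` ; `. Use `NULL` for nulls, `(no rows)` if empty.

For each row compute price - seats.
Group by origin; take SUM of the expression per group.
  Delhi: ids {9, 29} → SUM(price - seats)=1672
  Edinburgh: ids {2, 17, 27} → SUM(price - seats)=1366
  Jaipur: ids {6, 16, 26, 31} → SUM(price - seats)=2181
  Quito: ids {3, 24} → SUM(price - seats)=965

Delhi | 1672 ; Edinburgh | 1366 ; Jaipur | 2181 ; Quito | 965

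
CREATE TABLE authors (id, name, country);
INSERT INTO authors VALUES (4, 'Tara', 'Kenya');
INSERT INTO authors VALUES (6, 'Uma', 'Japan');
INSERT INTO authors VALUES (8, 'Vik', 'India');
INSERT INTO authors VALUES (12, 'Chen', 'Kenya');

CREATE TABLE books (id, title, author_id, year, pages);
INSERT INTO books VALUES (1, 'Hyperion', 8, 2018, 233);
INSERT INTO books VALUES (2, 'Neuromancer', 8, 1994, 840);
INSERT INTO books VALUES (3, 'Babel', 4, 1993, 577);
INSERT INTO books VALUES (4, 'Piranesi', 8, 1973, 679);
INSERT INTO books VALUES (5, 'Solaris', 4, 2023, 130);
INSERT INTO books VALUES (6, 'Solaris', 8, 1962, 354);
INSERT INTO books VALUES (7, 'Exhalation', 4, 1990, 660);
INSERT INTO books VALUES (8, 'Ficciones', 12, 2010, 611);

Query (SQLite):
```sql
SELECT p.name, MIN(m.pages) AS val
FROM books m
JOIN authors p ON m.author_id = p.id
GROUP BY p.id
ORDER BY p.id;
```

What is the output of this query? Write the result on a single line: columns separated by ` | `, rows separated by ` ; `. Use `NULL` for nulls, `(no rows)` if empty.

Join each books row to its authors via author_id.
Group joined rows by authors.id; compute MIN(m.pages) per group.
  4: ids {3, 5, 7} → MIN(m.pages)=130
  8: ids {1, 2, 4, 6} → MIN(m.pages)=233
  12: ids {8} → MIN(m.pages)=611

Tara | 130 ; Vik | 233 ; Chen | 611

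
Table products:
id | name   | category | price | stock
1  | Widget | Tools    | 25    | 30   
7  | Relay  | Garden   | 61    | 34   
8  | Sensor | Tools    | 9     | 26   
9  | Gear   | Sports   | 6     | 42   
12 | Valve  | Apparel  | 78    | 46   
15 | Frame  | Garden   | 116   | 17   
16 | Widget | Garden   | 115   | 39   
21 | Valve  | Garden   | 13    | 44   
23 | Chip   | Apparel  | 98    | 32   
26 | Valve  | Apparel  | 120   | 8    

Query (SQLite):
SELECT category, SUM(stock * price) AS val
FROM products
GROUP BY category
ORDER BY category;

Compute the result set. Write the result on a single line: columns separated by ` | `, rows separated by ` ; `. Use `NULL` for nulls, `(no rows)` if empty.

Apparel | 7684 ; Garden | 9103 ; Sports | 252 ; Tools | 984

For each row compute stock * price.
Group by category; take SUM of the expression per group.
  Apparel: ids {12, 23, 26} → SUM(stock * price)=7684
  Garden: ids {7, 15, 16, 21} → SUM(stock * price)=9103
  Sports: ids {9} → SUM(stock * price)=252
  Tools: ids {1, 8} → SUM(stock * price)=984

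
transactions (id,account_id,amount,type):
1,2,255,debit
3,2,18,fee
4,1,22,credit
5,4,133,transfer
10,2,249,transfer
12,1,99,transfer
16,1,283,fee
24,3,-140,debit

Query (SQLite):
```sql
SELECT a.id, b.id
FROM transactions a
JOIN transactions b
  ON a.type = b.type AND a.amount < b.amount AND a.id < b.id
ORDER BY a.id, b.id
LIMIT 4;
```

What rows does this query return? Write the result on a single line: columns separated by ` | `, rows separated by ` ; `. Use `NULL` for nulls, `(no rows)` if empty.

3 | 16 ; 5 | 10

Pairs (a,b) with same type, a.amount < b.amount, a.id < b.id.
type groups: credit:{4} debit:{1,24} fee:{3,16} transfer:{5,10,12}
Ordered by (a.id, b.id); first 4.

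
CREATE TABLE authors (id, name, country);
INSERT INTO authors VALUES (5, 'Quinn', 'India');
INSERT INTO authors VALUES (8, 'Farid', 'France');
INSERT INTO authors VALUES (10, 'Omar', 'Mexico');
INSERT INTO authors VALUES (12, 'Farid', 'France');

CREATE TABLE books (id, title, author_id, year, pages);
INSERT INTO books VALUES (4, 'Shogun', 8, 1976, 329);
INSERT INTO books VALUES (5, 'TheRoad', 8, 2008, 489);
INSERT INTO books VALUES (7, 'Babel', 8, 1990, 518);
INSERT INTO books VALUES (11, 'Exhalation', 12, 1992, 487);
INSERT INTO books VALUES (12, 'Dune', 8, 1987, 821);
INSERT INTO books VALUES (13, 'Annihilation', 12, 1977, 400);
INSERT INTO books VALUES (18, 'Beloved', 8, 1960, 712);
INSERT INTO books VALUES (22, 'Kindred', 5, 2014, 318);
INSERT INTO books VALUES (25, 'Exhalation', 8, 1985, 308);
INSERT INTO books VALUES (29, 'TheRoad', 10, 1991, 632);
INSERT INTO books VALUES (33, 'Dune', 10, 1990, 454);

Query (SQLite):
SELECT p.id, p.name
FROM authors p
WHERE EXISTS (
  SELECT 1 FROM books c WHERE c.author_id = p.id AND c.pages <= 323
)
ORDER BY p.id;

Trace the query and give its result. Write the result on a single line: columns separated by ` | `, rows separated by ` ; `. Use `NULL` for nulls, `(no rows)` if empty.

5 | Quinn ; 8 | Farid

For each authors row, check whether any books with matching author_id has pages <= 323.
Keep rows where that is true.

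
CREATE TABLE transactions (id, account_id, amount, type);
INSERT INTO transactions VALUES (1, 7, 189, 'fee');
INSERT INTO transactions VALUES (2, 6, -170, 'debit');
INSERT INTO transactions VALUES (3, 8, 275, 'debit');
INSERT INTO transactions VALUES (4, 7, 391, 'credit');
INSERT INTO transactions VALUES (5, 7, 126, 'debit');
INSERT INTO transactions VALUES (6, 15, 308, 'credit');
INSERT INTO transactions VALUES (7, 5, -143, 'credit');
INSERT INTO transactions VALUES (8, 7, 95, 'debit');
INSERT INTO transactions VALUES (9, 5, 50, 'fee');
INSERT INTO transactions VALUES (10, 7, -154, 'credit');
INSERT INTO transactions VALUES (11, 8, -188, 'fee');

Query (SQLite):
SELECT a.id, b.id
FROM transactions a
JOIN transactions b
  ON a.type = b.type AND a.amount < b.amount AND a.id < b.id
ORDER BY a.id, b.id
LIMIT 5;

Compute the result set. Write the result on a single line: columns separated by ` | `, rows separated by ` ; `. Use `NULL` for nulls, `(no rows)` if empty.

2 | 3 ; 2 | 5 ; 2 | 8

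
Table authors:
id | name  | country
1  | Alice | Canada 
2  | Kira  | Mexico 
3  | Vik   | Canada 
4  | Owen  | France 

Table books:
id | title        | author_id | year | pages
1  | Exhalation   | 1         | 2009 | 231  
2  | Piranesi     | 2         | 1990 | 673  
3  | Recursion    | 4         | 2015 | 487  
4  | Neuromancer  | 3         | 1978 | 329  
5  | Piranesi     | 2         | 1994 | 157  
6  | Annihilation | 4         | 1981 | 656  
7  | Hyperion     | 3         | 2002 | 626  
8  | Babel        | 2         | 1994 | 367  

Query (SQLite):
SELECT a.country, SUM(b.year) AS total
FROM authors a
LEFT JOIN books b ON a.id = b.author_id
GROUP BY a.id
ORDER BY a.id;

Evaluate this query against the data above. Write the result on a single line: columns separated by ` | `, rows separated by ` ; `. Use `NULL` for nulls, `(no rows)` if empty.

LEFT JOIN keeps every authors row; unmatched ones get NULL for books columns.
Group by authors.id and compute SUM(b.year). SUM over an all-NULL group is NULL.
  1: ids {1} → SUM(b.year)=2009
  2: ids {2, 5, 8} → SUM(b.year)=5978
  3: ids {4, 7} → SUM(b.year)=3980
  4: ids {3, 6} → SUM(b.year)=3996

Canada | 2009 ; Mexico | 5978 ; Canada | 3980 ; France | 3996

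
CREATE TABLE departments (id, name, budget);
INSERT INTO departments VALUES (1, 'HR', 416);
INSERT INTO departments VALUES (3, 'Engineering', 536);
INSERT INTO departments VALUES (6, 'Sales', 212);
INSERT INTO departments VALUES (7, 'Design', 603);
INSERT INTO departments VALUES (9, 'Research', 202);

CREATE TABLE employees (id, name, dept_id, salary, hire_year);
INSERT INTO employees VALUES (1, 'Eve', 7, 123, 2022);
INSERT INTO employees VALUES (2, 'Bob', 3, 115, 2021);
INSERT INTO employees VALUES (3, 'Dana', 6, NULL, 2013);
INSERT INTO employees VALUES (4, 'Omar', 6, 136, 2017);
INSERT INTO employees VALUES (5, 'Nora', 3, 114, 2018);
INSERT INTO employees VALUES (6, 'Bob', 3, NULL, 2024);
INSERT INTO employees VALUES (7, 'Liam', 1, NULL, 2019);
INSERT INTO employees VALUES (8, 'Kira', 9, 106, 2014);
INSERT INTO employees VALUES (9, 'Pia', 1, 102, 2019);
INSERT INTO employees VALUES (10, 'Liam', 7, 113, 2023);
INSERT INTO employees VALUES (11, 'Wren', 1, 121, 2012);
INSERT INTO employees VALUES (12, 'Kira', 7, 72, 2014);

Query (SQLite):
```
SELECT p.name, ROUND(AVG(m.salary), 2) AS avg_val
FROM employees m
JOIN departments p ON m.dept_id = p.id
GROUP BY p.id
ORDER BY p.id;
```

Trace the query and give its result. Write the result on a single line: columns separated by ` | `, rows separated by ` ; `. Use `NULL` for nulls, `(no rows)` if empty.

HR | 111.5 ; Engineering | 114.5 ; Sales | 136 ; Design | 102.67 ; Research | 106

Join each employees row to its departments via dept_id.
Group joined rows by departments.id; compute ROUND(AVG(m.salary), 2) per group.
  1: ids {7, 9, 11} → ROUND(AVG(m.salary), 2)=111.5
  3: ids {2, 5, 6} → ROUND(AVG(m.salary), 2)=114.5
  6: ids {3, 4} → ROUND(AVG(m.salary), 2)=136
  7: ids {1, 10, 12} → ROUND(AVG(m.salary), 2)=102.67
  9: ids {8} → ROUND(AVG(m.salary), 2)=106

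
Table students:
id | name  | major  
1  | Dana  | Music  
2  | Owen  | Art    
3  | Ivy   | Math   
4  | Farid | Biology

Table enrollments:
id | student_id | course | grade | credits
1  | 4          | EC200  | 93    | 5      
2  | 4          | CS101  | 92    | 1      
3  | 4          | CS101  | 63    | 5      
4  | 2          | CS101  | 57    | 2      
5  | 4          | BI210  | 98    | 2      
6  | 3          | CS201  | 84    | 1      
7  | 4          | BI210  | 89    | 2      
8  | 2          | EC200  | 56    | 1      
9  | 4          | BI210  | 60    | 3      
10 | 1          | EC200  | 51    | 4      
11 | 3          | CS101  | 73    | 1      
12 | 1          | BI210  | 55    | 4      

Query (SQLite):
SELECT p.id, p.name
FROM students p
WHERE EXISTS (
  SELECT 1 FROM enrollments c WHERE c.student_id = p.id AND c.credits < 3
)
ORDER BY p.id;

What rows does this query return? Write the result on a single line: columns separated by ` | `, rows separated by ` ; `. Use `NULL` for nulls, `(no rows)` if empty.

2 | Owen ; 3 | Ivy ; 4 | Farid

For each students row, check whether any enrollments with matching student_id has credits < 3.
Keep rows where that is true.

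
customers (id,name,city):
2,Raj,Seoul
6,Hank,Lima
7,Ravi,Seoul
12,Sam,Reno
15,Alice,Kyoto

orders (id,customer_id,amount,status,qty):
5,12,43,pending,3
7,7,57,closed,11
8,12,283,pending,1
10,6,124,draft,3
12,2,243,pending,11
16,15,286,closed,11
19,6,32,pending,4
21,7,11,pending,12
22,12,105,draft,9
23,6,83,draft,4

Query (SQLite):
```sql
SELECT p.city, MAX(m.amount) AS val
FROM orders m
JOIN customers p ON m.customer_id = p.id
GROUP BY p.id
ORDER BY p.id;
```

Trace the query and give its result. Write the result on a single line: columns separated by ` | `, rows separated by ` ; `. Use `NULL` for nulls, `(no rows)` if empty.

Join each orders row to its customers via customer_id.
Group joined rows by customers.id; compute MAX(m.amount) per group.
  2: ids {12} → MAX(m.amount)=243
  6: ids {10, 19, 23} → MAX(m.amount)=124
  7: ids {7, 21} → MAX(m.amount)=57
  12: ids {5, 8, 22} → MAX(m.amount)=283
  15: ids {16} → MAX(m.amount)=286

Seoul | 243 ; Lima | 124 ; Seoul | 57 ; Reno | 283 ; Kyoto | 286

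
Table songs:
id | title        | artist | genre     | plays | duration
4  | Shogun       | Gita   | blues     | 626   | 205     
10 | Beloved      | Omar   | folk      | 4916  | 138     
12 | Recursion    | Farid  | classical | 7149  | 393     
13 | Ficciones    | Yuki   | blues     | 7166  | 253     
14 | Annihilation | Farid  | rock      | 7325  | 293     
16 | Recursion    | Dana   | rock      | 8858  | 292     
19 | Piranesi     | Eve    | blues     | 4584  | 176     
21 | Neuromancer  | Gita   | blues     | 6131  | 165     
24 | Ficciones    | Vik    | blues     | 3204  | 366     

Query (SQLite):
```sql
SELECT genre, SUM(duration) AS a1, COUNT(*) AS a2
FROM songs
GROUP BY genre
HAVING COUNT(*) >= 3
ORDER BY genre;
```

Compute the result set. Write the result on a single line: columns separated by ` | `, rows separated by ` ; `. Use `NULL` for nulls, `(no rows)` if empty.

blues | 1165 | 5

Group songs by genre.
Per group compute: SUM(duration), COUNT(*).
HAVING: drop groups with fewer than 3 rows.
  blues: ids {4, 13, 19, 21, 24} → SUM(duration)=1165, COUNT(*)=5
  classical: ids {12} → SUM(duration)=393, COUNT(*)=1
  folk: ids {10} → SUM(duration)=138, COUNT(*)=1
  rock: ids {14, 16} → SUM(duration)=585, COUNT(*)=2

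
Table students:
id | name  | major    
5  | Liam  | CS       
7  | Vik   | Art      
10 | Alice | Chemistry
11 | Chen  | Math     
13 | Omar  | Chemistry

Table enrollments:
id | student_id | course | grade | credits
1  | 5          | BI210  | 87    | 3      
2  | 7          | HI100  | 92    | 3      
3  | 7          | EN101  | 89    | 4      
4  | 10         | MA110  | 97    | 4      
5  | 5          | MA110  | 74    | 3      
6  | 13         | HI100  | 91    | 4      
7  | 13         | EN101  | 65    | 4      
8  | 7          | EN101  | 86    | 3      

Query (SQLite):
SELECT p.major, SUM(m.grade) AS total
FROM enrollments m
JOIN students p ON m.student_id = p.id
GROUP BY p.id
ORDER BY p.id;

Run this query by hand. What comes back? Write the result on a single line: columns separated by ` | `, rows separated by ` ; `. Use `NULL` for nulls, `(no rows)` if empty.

CS | 161 ; Art | 267 ; Chemistry | 97 ; Chemistry | 156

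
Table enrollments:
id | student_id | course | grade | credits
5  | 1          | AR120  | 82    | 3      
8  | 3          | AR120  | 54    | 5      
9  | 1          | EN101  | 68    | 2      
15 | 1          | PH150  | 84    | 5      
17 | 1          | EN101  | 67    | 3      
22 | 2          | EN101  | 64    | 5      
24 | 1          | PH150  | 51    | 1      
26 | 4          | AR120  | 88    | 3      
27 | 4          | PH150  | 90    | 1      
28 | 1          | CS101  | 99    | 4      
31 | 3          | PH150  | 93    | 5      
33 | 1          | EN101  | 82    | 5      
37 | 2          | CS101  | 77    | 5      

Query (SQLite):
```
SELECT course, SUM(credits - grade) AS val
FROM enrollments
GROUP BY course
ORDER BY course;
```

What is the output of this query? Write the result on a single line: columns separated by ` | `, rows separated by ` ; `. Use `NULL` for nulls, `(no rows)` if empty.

AR120 | -213 ; CS101 | -167 ; EN101 | -266 ; PH150 | -306

For each row compute credits - grade.
Group by course; take SUM of the expression per group.
  AR120: ids {5, 8, 26} → SUM(credits - grade)=-213
  CS101: ids {28, 37} → SUM(credits - grade)=-167
  EN101: ids {9, 17, 22, 33} → SUM(credits - grade)=-266
  PH150: ids {15, 24, 27, 31} → SUM(credits - grade)=-306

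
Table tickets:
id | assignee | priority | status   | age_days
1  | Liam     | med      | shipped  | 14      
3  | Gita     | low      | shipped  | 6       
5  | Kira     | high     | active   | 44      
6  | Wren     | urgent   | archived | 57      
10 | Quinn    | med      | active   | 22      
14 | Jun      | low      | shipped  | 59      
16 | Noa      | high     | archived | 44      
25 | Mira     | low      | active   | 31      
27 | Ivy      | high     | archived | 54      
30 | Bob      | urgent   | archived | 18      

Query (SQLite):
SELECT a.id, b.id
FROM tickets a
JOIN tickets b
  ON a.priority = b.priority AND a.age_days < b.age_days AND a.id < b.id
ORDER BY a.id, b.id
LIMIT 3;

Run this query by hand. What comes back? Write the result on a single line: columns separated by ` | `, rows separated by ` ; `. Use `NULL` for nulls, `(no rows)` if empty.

1 | 10 ; 3 | 14 ; 3 | 25

Pairs (a,b) with same priority, a.age_days < b.age_days, a.id < b.id.
priority groups: high:{5,16,27} low:{3,14,25} med:{1,10} urgent:{6,30}
Ordered by (a.id, b.id); first 3.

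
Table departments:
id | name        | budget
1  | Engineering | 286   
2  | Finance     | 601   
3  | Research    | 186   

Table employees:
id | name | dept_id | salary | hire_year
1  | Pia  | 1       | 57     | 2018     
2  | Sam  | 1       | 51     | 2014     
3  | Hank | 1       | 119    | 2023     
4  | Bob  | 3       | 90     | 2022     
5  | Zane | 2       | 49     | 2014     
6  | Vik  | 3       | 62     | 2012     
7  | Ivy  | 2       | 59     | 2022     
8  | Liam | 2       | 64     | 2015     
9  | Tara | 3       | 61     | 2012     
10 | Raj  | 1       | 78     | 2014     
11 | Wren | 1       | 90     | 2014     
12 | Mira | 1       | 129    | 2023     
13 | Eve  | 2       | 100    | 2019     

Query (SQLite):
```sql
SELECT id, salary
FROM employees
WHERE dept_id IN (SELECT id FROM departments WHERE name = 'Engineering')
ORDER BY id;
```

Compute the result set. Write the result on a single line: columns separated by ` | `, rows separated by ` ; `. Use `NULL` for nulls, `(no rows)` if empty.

1 | 57 ; 2 | 51 ; 3 | 119 ; 10 | 78 ; 11 | 90 ; 12 | 129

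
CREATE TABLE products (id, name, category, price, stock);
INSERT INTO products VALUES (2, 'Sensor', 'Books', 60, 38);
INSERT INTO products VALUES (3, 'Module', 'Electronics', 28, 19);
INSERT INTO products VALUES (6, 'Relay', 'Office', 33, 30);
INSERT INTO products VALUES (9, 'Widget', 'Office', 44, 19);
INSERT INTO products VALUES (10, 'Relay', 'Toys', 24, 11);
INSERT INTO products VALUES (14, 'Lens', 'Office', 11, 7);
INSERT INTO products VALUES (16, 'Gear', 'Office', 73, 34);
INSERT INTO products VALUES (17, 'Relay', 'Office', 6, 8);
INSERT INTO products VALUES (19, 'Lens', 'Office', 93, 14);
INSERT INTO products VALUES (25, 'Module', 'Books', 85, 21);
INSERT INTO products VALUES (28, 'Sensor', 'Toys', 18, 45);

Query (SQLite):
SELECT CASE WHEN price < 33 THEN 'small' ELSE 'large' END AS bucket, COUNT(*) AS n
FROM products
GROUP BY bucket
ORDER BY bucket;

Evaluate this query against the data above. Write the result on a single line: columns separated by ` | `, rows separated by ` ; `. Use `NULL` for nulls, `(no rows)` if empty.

large | 6 ; small | 5

Bucket rows by price < 33 → 'small' else 'large'; count each bucket.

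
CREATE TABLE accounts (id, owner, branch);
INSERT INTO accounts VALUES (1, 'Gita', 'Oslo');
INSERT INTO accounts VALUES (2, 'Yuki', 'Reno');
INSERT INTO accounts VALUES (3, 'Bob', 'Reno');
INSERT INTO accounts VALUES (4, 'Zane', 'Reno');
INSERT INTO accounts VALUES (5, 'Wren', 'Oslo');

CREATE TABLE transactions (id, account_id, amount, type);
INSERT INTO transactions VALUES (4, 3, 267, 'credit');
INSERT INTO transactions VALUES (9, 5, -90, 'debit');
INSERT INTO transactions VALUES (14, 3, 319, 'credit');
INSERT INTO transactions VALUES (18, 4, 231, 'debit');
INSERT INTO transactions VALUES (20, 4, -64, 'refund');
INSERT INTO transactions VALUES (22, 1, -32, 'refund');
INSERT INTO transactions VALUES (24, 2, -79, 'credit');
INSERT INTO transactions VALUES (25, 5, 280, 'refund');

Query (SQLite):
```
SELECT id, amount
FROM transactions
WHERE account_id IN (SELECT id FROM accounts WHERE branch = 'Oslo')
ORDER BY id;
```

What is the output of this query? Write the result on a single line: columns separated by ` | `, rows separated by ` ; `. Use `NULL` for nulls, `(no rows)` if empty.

Inner query: accounts.id where branch = 'Oslo'.
Outer: keep transactions rows whose account_id is in that set.
Inner query → {1, 5}

9 | -90 ; 22 | -32 ; 25 | 280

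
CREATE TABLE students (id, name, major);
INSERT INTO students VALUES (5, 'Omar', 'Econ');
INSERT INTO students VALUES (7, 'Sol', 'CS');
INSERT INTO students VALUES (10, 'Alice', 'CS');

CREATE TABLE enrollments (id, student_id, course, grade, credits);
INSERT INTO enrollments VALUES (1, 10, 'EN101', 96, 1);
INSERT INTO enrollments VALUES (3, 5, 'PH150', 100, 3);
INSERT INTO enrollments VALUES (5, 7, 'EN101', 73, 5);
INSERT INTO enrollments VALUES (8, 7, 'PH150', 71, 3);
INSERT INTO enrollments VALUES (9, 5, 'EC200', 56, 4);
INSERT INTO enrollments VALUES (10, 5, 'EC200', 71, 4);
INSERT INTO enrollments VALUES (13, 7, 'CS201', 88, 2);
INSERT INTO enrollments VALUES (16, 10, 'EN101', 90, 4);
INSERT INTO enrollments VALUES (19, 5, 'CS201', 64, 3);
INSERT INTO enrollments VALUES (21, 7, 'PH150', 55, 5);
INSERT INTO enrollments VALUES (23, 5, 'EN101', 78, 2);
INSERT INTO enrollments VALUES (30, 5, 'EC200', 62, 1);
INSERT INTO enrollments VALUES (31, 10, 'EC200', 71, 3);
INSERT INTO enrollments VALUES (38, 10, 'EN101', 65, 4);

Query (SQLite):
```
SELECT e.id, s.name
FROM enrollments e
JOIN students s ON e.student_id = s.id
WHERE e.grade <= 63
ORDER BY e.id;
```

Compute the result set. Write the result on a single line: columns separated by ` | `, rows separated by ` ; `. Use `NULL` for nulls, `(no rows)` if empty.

Each enrollments row matches the students row where student_id = students.id.
Then keep rows with e.grade <= 63.

9 | Omar ; 21 | Sol ; 30 | Omar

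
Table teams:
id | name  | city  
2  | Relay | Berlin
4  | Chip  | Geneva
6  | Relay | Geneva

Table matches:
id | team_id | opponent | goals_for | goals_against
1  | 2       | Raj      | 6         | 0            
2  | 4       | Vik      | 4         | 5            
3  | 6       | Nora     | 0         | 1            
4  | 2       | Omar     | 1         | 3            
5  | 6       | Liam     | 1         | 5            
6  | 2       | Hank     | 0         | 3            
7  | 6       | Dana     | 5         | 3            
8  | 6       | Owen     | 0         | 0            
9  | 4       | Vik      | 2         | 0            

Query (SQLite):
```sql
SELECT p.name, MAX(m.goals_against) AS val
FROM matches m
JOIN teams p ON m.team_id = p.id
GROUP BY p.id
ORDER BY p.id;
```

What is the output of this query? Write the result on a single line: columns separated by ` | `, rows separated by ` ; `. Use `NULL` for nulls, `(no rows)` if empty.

Relay | 3 ; Chip | 5 ; Relay | 5

Join each matches row to its teams via team_id.
Group joined rows by teams.id; compute MAX(m.goals_against) per group.
  2: ids {1, 4, 6} → MAX(m.goals_against)=3
  4: ids {2, 9} → MAX(m.goals_against)=5
  6: ids {3, 5, 7, 8} → MAX(m.goals_against)=5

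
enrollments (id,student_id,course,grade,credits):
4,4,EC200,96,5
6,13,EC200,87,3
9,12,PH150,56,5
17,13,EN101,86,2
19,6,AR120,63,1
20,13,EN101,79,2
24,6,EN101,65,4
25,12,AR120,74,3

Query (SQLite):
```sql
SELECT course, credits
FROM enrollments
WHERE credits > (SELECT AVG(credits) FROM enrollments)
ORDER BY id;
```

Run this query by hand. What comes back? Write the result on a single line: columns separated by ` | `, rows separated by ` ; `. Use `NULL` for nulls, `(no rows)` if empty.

EC200 | 5 ; PH150 | 5 ; EN101 | 4

Scalar subquery: AVG(credits) over all enrollments rows = 3.125.
Keep rows where credits > that value.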